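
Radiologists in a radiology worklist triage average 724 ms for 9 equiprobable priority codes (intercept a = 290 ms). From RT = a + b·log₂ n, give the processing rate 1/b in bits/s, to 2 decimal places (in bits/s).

Choice component = 724 − 290 = 434 ms over log₂(9) = 3.1699 bits.
b = 434 / 3.1699 = 136.912 ms/bit, so 1/b = 7.304 bits/s.

7.30 bits/s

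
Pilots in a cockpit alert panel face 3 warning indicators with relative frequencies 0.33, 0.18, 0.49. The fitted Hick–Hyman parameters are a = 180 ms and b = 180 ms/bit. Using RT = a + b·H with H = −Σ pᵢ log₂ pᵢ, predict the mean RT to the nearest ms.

H = 0.33·log₂(1/0.33) + 0.18·log₂(1/0.18) + 0.49·log₂(1/0.49) = 1.4774 bits.
RT = 180 + 180 × 1.4774 = 445.93 ms.

446 ms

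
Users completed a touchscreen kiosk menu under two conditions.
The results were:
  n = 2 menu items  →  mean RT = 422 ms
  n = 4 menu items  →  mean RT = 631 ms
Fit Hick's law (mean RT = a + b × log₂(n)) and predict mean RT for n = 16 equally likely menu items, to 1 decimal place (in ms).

With log₂ n on the abscissa the relation is linear; from the two conditions:
  b = (631 − 422) / (log₂ 4 − log₂ 2) = 209 / (2 − 1) = 209.000 ms/bit
  a = 422 − 209.000 × 1 = 213.000 ms
Then RT(16) = 213.000 + 209.000 × log₂ 16 = 213.000 + 209.000 × 4 ≈ 1049.000 ms.

1049.0 ms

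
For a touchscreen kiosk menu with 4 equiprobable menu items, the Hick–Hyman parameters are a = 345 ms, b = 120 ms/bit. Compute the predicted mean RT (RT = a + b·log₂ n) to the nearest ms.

log₂(4) = 2 bits, so RT = 345 + 120 × 2 ≈ 585.000 ms.

585 ms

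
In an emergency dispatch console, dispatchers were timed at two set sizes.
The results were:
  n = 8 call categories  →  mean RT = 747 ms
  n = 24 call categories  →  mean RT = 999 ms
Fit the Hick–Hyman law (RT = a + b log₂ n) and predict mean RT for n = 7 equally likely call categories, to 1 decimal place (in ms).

716.4 ms

RT is linear in log₂ n, so two points fix the line:
  b = (999 − 747) / (log₂ 24 − log₂ 8) = 252 / (4.5850 − 3) = 158.994 ms/bit
  a = 747 − 158.994 × 3 = 270.017 ms
Then RT(7) = 270.017 + 158.994 × log₂ 7 = 270.017 + 158.994 × 2.8074 ≈ 716.371 ms.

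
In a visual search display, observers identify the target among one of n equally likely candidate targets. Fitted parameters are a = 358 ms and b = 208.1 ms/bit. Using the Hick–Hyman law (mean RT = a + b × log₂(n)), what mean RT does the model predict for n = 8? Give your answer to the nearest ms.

982 ms

log₂(8) = 3 bits, so RT = 358 + 208.1 × 3 ≈ 982.300 ms.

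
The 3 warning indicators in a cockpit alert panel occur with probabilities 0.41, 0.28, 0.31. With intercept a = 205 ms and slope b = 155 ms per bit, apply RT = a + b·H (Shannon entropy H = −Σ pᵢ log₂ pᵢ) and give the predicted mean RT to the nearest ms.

448 ms

H = 0.41·log₂(1/0.41) + 0.28·log₂(1/0.28) + 0.31·log₂(1/0.31) = 1.5654 bits.
RT = 205 + 155 × 1.5654 = 447.64 ms.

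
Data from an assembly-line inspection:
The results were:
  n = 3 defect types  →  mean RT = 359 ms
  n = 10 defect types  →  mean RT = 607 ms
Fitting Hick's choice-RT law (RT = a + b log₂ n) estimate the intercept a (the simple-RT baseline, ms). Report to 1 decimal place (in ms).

132.7 ms

b = (RT₂ − RT₁)/(log₂ n₂ − log₂ n₁) = (607 − 359)/(3.3219 − 1.5850) = 142.778 ms/bit.
Intercept: a = 359 − 142.778·log₂(3) = 132.703 ms.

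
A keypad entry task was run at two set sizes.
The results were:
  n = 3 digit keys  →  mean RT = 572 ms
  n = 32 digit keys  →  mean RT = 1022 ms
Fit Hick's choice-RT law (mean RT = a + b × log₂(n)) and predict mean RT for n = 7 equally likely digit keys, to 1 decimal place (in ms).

733.1 ms

With log₂ n on the abscissa the relation is linear; from the two conditions:
  b = (1022 − 572) / (log₂ 32 − log₂ 3) = 450 / (5 − 1.5850) = 131.770 ms/bit
  a = 572 − 131.770 × 1.5850 = 363.149 ms
Then RT(7) = 363.149 + 131.770 × log₂ 7 = 363.149 + 131.770 × 2.8074 ≈ 733.075 ms.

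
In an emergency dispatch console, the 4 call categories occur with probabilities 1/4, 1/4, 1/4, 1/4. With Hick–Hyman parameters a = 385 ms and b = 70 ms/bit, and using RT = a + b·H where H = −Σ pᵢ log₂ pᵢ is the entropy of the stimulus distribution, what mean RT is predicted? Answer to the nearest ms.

H = −Σ pᵢ log₂ pᵢ = 0.25·2 + 0.25·2 + 0.25·2 + 0.25·2 = 2.000 bits.
RT = 385 + 70 × 2.000 = 525.00 ms.

525 ms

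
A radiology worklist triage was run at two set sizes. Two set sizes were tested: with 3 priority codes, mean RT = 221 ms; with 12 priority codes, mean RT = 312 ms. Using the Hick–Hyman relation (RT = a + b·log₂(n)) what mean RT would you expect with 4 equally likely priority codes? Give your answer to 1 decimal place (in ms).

239.9 ms

With log₂ n on the abscissa the relation is linear; from the two conditions:
  b = (312 − 221) / (log₂ 12 − log₂ 3) = 91 / (3.5850 − 1.5850) = 45.500 ms/bit
  a = 221 − 45.500 × 1.5850 = 148.884 ms
Then RT(4) = 148.884 + 45.500 × log₂ 4 = 148.884 + 45.500 × 2 ≈ 239.884 ms.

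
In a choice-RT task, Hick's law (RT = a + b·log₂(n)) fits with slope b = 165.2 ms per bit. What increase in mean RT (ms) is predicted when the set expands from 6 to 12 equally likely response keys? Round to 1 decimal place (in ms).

The intercept a cancels: ΔRT = b·(log₂ n₂ − log₂ n₁) = b·log₂(n₂/n₁).
log₂(12) − log₂(6) = log₂(12/6) = log₂(2) = 1.
ΔRT = 165.2 × 1.0000 = 165.200 ms.

165.2 ms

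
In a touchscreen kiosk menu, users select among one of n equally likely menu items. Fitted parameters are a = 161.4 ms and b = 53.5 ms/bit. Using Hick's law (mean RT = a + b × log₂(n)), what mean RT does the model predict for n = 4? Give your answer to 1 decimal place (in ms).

268.4 ms

log₂(4) = 2 bits, so RT = 161.4 + 53.5 × 2 ≈ 268.400 ms.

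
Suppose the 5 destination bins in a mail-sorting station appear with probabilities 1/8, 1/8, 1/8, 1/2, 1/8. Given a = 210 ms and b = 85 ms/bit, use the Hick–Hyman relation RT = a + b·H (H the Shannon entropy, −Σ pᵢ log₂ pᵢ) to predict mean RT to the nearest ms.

Each term −pᵢ log₂ pᵢ: 0.125·3 + 0.125·3 + 0.125·3 + 0.5·1 + 0.125·3; summed, H = 2.000 bits.
Mean RT = a + bH = 210 + 85·2.000 = 380.00 ms.

380 ms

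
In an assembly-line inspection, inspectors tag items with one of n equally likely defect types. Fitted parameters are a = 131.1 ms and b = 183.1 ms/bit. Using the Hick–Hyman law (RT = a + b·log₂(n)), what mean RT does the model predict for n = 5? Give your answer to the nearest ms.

log₂(5) = 2.3219 bits, so RT = 131.1 + 183.1 × 2.3219 ≈ 556.245 ms.

556 ms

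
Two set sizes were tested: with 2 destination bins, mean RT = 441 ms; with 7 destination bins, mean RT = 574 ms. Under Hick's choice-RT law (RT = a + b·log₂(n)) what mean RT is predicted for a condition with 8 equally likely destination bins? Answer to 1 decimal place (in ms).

Fit slope and intercept:
  b = (574 − 441) / (log₂ 7 − log₂ 2) = 133 / (2.8074 − 1) = 73.588 ms/bit
  a = 441 − 73.588 × 1 = 367.412 ms
Then RT(8) = 367.412 + 73.588 × log₂ 8 = 367.412 + 73.588 × 3 ≈ 588.176 ms.

588.2 ms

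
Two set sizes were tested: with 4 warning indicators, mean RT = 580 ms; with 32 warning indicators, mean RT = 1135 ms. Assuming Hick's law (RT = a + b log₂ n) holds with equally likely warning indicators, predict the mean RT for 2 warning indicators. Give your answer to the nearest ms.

Solve the two-equation system in a and b:
  b = (1135 − 580) / (log₂ 32 − log₂ 4) = 555 / (5 − 2) = 185 ms/bit
  a = 580 − 185 × 2 = 210 ms
Then RT(2) = 210 + 185 × log₂ 2 = 210 + 185 × 1 ≈ 395.000 ms.

395 ms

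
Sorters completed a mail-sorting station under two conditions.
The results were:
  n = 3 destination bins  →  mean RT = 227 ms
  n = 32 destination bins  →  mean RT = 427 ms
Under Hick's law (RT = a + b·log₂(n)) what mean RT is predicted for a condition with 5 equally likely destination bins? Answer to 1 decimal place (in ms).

270.2 ms

With log₂ n on the abscissa the relation is linear; from the two conditions:
  b = (427 − 227) / (log₂ 32 − log₂ 3) = 200 / (5 − 1.5850) = 58.565 ms/bit
  a = 227 − 58.565 × 1.5850 = 134.177 ms
Then RT(5) = 134.177 + 58.565 × log₂ 5 = 134.177 + 58.565 × 2.3219 ≈ 270.160 ms.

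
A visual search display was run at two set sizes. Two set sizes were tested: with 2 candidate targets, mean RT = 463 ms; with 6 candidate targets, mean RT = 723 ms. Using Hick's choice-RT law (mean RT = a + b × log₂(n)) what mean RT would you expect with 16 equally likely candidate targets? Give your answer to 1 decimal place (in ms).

955.1 ms

Solve the two-equation system in a and b:
  b = (723 − 463) / (log₂ 6 − log₂ 2) = 260 / (2.5850 − 1) = 164.042 ms/bit
  a = 463 − 164.042 × 1 = 298.958 ms
Then RT(16) = 298.958 + 164.042 × log₂ 16 = 298.958 + 164.042 × 4 ≈ 955.125 ms.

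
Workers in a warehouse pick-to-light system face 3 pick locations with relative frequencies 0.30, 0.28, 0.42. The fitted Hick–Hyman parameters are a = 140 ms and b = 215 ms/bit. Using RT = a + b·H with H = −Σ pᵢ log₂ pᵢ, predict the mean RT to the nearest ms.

Entropy contributions −pᵢ log₂ pᵢ: 0.5211, 0.5142, 0.5256; sum H = 1.5610 bits.
RT = a + bH = 140 + 215·1.5610 = 475.61 ms.

476 ms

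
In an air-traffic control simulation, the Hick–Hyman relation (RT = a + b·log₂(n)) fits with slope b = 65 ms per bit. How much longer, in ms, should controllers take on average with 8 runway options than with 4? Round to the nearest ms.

65 ms

ΔRT = (a + b log₂ n₂) − (a + b log₂ n₁) = b·(log₂ n₂ − log₂ n₁).
log₂(8) − log₂(4) = log₂(8/4) = log₂(2) = 1.
ΔRT = 65 × 1.0000 = 65.000 ms.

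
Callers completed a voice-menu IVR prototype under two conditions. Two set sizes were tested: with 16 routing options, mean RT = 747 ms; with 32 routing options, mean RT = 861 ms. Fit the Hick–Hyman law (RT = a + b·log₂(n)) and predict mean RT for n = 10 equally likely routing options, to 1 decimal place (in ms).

669.7 ms

RT is linear in log₂ n, so two points fix the line:
  b = (861 − 747) / (log₂ 32 − log₂ 16) = 114 / (5 − 4) = 114.000 ms/bit
  a = 747 − 114.000 × 4 = 291.000 ms
Then RT(10) = 291.000 + 114.000 × log₂ 10 = 291.000 + 114.000 × 3.3219 ≈ 669.700 ms.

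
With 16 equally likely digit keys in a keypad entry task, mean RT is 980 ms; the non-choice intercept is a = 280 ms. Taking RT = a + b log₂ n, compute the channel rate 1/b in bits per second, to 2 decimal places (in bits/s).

Choice component = 980 − 280 = 700 ms over log₂(16) = 4 bits.
b = 700 / 4 = 175.000 ms/bit, so 1/b = 5.714 bits/s.

5.71 bits/s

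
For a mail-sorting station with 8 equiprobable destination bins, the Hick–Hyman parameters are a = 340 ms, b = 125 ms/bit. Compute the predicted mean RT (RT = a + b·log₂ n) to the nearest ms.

log₂(8) = 3 bits, so RT = 340 + 125 × 3 ≈ 715.000 ms.

715 ms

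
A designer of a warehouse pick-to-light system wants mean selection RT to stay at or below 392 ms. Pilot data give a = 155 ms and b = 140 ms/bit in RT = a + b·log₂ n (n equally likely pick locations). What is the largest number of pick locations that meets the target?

Information budget: (392 − 155)/140 = 1.6929 bits, so n ≤ 2^1.6929 = 3.233 → at most 3.

3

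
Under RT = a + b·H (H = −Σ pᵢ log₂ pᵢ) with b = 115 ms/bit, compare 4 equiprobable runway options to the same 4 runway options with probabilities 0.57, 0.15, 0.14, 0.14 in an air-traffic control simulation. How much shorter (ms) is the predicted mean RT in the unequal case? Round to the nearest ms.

38 ms

The RT saving is b·ΔH. Equiprobable H₀ = log₂(4) = 2.0000 bits; with the given probabilities H = 1.6670 bits.
b·(H₀ − H) = 115 × (2.0000 − 1.6670) = 38.29 ms.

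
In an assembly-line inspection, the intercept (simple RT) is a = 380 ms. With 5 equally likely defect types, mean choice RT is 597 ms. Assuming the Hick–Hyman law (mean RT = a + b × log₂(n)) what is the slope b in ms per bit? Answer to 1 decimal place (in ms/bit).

b = (597 − 380) / log₂(5) = 217 / 2.3219 = 93.457 ms/bit.

93.5 ms/bit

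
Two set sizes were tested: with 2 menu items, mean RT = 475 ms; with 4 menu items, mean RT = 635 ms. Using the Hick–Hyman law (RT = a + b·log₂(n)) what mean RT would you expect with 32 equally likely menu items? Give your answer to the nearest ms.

Solve the two-equation system in a and b:
  b = (635 − 475) / (log₂ 4 − log₂ 2) = 160 / (2 − 1) = 160 ms/bit
  a = 475 − 160 × 1 = 315 ms
Then RT(32) = 315 + 160 × log₂ 32 = 315 + 160 × 5 ≈ 1115.000 ms.

1115 ms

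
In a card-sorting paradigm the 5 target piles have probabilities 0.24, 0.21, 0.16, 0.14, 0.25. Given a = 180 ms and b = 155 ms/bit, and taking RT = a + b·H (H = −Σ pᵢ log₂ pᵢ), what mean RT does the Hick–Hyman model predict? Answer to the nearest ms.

Entropy contributions −pᵢ log₂ pᵢ: 0.4941, 0.4728, 0.4230, 0.3971, 0.5000; sum H = 2.2871 bits.
RT = a + bH = 180 + 155·2.2871 = 534.50 ms.

534 ms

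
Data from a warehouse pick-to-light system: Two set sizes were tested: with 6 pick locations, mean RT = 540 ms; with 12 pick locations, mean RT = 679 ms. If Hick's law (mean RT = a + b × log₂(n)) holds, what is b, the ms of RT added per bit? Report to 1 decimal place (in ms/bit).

139.0 ms/bit

The slope on a log₂ axis is (679 − 540) / (3.5850 − 2.5850) = 139.000 ms/bit.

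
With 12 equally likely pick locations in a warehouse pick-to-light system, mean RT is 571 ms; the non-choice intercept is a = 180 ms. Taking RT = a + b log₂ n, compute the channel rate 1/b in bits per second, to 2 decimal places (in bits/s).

9.17 bits/s

Choice component = 571 − 180 = 391 ms over log₂(12) = 3.5850 bits.
b = 391 / 3.5850 = 109.067 ms/bit, so 1/b = 9.169 bits/s.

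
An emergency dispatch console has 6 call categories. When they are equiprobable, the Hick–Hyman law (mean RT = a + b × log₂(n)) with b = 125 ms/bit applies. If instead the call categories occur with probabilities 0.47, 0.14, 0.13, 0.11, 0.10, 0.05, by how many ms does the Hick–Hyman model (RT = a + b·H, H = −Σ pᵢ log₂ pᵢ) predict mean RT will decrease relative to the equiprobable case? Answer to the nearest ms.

The RT saving is b·ΔH. Equiprobable H₀ = log₂(6) = 2.5850 bits; with the given probabilities H = 2.1903 bits.
b·(H₀ − H) = 125 × (2.5850 − 2.1903) = 49.33 ms.

49 ms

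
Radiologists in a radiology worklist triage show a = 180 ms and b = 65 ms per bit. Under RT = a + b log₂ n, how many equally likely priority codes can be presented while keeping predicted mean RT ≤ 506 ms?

Set 180 + 65·log₂ n ≤ 506 → log₂ n ≤ (506 − 180)/65 = 5.0154.
So n ≤ 2^5.0154 = 32.343; the largest integer n is 32.

32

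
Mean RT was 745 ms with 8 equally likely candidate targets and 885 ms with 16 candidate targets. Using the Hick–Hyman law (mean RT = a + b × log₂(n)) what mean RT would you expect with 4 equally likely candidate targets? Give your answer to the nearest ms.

605 ms

RT is linear in log₂ n, so two points fix the line:
  b = (885 − 745) / (log₂ 16 − log₂ 8) = 140 / (4 − 3) = 140 ms/bit
  a = 745 − 140 × 3 = 325 ms
Then RT(4) = 325 + 140 × log₂ 4 = 325 + 140 × 2 ≈ 605.000 ms.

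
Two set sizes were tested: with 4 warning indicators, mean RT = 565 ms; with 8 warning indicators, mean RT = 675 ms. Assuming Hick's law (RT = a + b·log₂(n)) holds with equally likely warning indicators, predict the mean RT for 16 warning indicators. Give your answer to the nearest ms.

Fit slope and intercept:
  b = (675 − 565) / (log₂ 8 − log₂ 4) = 110 / (3 − 2) = 110 ms/bit
  a = 565 − 110 × 2 = 345 ms
Then RT(16) = 345 + 110 × log₂ 16 = 345 + 110 × 4 ≈ 785.000 ms.

785 ms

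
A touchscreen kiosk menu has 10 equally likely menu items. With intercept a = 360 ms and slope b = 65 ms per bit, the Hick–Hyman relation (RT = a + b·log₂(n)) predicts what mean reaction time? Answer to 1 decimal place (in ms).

575.9 ms

log₂(10) = 3.3219 bits, so RT = 360 + 65 × 3.3219 ≈ 575.925 ms.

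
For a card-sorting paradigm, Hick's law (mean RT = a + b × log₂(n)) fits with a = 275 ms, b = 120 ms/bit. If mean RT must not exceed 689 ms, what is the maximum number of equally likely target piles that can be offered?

10

Set 275 + 120·log₂ n ≤ 689 → log₂ n ≤ (689 − 275)/120 = 3.4500.
So n ≤ 2^3.4500 = 10.928; the largest integer n is 10.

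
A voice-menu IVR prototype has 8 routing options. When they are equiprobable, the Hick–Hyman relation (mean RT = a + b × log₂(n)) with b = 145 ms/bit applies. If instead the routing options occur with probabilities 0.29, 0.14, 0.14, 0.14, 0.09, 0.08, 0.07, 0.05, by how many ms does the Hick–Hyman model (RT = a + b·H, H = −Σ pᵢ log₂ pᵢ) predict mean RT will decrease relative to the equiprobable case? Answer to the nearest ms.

The RT saving is b·ΔH. Equiprobable H₀ = log₂(8) = 3.0000 bits; with the given probabilities H = 2.7980 bits.
b·(H₀ − H) = 145 × (3.0000 − 2.7980) = 29.28 ms.

29 ms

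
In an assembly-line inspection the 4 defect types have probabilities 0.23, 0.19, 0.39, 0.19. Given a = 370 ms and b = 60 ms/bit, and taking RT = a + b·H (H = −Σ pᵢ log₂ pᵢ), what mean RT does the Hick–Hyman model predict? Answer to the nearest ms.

486 ms

H = 0.23·log₂(1/0.23) + 0.19·log₂(1/0.19) + 0.39·log₂(1/0.39) + 0.19·log₂(1/0.19) = 1.9279 bits.
RT = 370 + 60 × 1.9279 = 485.68 ms.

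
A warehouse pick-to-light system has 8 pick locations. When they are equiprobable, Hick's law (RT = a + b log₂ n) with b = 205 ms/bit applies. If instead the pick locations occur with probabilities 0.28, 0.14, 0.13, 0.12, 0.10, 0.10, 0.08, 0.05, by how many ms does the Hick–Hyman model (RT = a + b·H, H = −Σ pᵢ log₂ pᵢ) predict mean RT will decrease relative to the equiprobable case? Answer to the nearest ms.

34 ms

The RT saving is b·ΔH. Equiprobable H₀ = log₂(8) = 3.0000 bits; with the given probabilities H = 2.8330 bits.
b·(H₀ − H) = 205 × (3.0000 − 2.8330) = 34.23 ms.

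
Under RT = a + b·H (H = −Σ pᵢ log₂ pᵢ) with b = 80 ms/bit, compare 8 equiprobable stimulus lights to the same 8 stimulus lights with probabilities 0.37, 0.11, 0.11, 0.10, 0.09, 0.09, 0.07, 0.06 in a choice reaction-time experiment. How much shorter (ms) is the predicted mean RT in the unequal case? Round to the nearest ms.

Equiprobable entropy H₀ = log₂ 8 = 3.0000 bits.
Skewed entropy H = −Σ pᵢ log₂ pᵢ = 2.7009 bits.
ΔRT = b·(H₀ − H) = 80 × 0.2991 = 23.93 ms.

24 ms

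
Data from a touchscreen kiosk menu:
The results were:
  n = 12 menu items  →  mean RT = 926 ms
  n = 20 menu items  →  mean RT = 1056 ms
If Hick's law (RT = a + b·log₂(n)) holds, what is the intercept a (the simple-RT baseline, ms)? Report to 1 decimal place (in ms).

Slope: b = (1056 − 926) / (log₂ 20 − log₂ 12) = 130/0.7370 = 176.399 ms/bit.
a = RT₁ − b·log₂ n₁ = 926 − 176.399 × 3.5850 = 293.616 ms.

293.6 ms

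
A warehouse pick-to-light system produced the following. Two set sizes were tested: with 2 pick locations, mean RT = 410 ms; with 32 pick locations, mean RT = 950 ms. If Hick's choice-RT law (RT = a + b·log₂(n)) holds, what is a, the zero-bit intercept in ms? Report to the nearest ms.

275 ms

The slope on a log₂ axis is (950 − 410) / (5 − 1) = 135 ms/bit.
a = RT₁ − b·log₂ n₁ = 410 − 135 × 1 = 275.000 ms.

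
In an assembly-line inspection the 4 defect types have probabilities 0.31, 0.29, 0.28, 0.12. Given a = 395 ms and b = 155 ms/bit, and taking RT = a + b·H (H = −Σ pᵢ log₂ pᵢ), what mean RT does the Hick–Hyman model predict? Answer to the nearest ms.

693 ms

Entropy contributions −pᵢ log₂ pᵢ: 0.5238, 0.5179, 0.5142, 0.3671; sum H = 1.9230 bits.
RT = a + bH = 395 + 155·1.9230 = 693.06 ms.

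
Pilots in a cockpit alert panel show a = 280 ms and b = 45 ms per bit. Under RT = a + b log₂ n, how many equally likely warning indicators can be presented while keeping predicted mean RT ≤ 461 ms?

Information budget: (461 − 280)/45 = 4.0222 bits, so n ≤ 2^4.0222 = 16.248 → at most 16.

16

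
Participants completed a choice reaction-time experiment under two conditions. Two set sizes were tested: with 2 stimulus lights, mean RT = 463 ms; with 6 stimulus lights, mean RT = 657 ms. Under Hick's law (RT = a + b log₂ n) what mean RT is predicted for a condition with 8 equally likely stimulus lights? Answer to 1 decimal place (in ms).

RT is linear in log₂ n, so two points fix the line:
  b = (657 − 463) / (log₂ 6 − log₂ 2) = 194 / (2.5850 − 1) = 122.400 ms/bit
  a = 463 − 122.400 × 1 = 340.600 ms
Then RT(8) = 340.600 + 122.400 × log₂ 8 = 340.600 + 122.400 × 3 ≈ 707.801 ms.

707.8 ms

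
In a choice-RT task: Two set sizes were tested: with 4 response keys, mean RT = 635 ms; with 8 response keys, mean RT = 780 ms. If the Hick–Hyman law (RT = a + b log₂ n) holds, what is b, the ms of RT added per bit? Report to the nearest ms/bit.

145 ms/bit

Slope: b = (780 − 635) / (log₂ 8 − log₂ 4) = 145/1.0000 = 145 ms/bit.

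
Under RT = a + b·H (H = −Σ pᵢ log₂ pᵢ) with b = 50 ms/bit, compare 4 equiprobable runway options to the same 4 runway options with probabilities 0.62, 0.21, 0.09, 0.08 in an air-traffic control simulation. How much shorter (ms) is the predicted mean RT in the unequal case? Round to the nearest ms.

Equiprobable entropy H₀ = log₂ 4 = 2.0000 bits.
Skewed entropy H = −Σ pᵢ log₂ pᵢ = 1.5046 bits.
ΔRT = b·(H₀ − H) = 50 × 0.4954 = 24.77 ms.

25 ms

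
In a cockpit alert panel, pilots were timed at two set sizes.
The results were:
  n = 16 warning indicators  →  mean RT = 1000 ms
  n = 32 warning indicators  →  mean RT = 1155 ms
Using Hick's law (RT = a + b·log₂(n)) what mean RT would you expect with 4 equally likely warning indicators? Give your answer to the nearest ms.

690 ms

Fit slope and intercept:
  b = (1155 − 1000) / (log₂ 32 − log₂ 16) = 155 / (5 − 4) = 155 ms/bit
  a = 1000 − 155 × 4 = 380 ms
Then RT(4) = 380 + 155 × log₂ 4 = 380 + 155 × 2 ≈ 690.000 ms.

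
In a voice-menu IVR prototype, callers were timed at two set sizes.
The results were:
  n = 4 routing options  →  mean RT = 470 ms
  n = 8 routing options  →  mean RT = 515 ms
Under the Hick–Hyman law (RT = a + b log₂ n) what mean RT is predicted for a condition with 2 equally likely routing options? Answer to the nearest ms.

RT is linear in log₂ n, so two points fix the line:
  b = (515 − 470) / (log₂ 8 − log₂ 4) = 45 / (3 − 2) = 45 ms/bit
  a = 470 − 45 × 2 = 380 ms
Then RT(2) = 380 + 45 × log₂ 2 = 380 + 45 × 1 ≈ 425.000 ms.

425 ms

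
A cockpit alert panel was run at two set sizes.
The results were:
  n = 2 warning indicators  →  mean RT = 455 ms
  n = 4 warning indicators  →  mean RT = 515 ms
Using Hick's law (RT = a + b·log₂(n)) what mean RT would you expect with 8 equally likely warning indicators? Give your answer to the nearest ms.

575 ms

Fit slope and intercept:
  b = (515 − 455) / (log₂ 4 − log₂ 2) = 60 / (2 − 1) = 60 ms/bit
  a = 455 − 60 × 1 = 395 ms
Then RT(8) = 395 + 60 × log₂ 8 = 395 + 60 × 3 ≈ 575.000 ms.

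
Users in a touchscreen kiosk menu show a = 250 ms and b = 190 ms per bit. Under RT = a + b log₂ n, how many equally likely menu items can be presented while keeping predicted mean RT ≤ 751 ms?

6

Information budget: (751 − 250)/190 = 2.6368 bits, so n ≤ 2^2.6368 = 6.220 → at most 6.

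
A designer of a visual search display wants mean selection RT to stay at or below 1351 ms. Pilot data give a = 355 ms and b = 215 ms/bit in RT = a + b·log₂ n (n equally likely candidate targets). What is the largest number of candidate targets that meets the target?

215·log₂ n ≤ 1351 − 355 = 996, giving log₂ n ≤ 4.6326 and n ≤ 24.805. The largest whole number is 24.

24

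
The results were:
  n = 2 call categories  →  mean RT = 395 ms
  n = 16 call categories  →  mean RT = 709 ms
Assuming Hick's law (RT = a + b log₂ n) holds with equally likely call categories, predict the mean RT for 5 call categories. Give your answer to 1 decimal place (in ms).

RT is linear in log₂ n, so two points fix the line:
  b = (709 − 395) / (log₂ 16 − log₂ 2) = 314 / (4 − 1) = 104.667 ms/bit
  a = 395 − 104.667 × 1 = 290.333 ms
Then RT(5) = 290.333 + 104.667 × log₂ 5 = 290.333 + 104.667 × 2.3219 ≈ 533.362 ms.

533.4 ms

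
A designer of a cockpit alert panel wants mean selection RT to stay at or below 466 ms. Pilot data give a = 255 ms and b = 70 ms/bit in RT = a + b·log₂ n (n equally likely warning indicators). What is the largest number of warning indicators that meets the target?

Information budget: (466 − 255)/70 = 3.0143 bits, so n ≤ 2^3.0143 = 8.080 → at most 8.

8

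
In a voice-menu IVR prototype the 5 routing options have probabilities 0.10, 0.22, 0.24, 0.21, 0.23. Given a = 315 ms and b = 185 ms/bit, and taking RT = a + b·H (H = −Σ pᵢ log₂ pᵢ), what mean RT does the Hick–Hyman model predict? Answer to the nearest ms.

Entropy contributions −pᵢ log₂ pᵢ: 0.3322, 0.4806, 0.4941, 0.4728, 0.4877; sum H = 2.2674 bits.
RT = a + bH = 315 + 185·2.2674 = 734.47 ms.

734 ms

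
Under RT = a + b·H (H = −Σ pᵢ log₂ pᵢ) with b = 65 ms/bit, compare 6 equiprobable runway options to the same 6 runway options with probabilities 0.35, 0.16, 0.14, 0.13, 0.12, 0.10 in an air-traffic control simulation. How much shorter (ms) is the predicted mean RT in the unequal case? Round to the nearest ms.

Equiprobable entropy H₀ = log₂ 6 = 2.5850 bits.
Skewed entropy H = −Σ pᵢ log₂ pᵢ = 2.4321 bits.
ΔRT = b·(H₀ − H) = 65 × 0.1528 = 9.93 ms.

10 ms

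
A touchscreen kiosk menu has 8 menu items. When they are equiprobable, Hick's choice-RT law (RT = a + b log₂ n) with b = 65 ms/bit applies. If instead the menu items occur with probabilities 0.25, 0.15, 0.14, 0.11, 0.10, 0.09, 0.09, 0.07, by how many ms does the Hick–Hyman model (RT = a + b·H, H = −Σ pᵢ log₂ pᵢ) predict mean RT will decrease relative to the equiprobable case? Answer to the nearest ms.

8 ms

The RT saving is b·ΔH. Equiprobable H₀ = log₂(8) = 3.0000 bits; with the given probabilities H = 2.8840 bits.
b·(H₀ − H) = 65 × (3.0000 − 2.8840) = 7.54 ms.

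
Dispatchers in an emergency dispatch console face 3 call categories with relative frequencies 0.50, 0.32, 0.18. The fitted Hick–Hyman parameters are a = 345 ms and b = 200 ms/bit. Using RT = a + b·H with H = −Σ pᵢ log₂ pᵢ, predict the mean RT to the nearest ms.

639 ms

Entropy contributions −pᵢ log₂ pᵢ: 0.5000, 0.5260, 0.4453; sum H = 1.4713 bits.
RT = a + bH = 345 + 200·1.4713 = 639.27 ms.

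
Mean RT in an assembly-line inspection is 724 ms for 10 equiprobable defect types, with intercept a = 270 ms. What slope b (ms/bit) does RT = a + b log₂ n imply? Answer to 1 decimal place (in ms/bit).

b = (724 − 270) / log₂(10) = 454 / 3.3219 = 136.668 ms/bit.

136.7 ms/bit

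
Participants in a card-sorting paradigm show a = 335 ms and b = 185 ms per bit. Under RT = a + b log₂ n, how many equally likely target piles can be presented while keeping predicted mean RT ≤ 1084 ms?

16

185·log₂ n ≤ 1084 − 335 = 749, giving log₂ n ≤ 4.0486 and n ≤ 16.549. The largest whole number is 16.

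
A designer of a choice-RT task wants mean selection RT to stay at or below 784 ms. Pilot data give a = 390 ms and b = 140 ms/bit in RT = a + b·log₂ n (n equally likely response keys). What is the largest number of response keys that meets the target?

7

Set 390 + 140·log₂ n ≤ 784 → log₂ n ≤ (784 − 390)/140 = 2.8143.
So n ≤ 2^2.8143 = 7.034; the largest integer n is 7.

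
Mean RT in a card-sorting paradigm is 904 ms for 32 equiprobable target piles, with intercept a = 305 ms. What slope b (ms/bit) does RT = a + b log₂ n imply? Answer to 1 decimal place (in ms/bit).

119.8 ms/bit

b = (904 − 305) / log₂(32) = 599 / 5 = 119.800 ms/bit.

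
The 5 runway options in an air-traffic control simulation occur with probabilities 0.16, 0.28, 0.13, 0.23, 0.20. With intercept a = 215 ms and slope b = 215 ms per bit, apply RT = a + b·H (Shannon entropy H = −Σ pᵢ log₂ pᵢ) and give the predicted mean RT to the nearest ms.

H = 0.16·log₂(1/0.16) + 0.28·log₂(1/0.28) + 0.13·log₂(1/0.13) + 0.23·log₂(1/0.23) + 0.20·log₂(1/0.20) = 2.2719 bits.
RT = 215 + 215 × 2.2719 = 703.47 ms.

703 ms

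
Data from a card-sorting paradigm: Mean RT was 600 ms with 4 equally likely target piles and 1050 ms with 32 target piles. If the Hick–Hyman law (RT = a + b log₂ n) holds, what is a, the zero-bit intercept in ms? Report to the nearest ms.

b = (RT₂ − RT₁)/(log₂ n₂ − log₂ n₁) = (1050 − 600)/(5 − 2) = 150 ms/bit.
Intercept: a = 600 − 150·log₂(4) = 300.000 ms.

300 ms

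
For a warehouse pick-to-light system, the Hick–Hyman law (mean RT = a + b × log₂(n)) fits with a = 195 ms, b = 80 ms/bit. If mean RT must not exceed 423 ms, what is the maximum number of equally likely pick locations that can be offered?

Set 195 + 80·log₂ n ≤ 423 → log₂ n ≤ (423 − 195)/80 = 2.8500.
So n ≤ 2^2.8500 = 7.210; the largest integer n is 7.

7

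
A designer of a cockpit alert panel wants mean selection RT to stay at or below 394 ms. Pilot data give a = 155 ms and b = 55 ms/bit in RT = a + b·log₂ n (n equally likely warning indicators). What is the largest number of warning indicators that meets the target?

Information budget: (394 − 155)/55 = 4.3455 bits, so n ≤ 2^4.3455 = 20.329 → at most 20.

20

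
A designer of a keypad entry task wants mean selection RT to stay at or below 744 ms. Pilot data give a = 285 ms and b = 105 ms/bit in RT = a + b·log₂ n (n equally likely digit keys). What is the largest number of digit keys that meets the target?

20

105·log₂ n ≤ 744 − 285 = 459, giving log₂ n ≤ 4.3714 and n ≤ 20.698. The largest whole number is 20.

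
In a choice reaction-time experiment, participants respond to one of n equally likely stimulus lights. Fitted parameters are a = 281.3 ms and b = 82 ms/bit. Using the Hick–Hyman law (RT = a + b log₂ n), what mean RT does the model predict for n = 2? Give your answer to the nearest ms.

363 ms

log₂(2) = 1 bits, so RT = 281.3 + 82 × 1 ≈ 363.300 ms.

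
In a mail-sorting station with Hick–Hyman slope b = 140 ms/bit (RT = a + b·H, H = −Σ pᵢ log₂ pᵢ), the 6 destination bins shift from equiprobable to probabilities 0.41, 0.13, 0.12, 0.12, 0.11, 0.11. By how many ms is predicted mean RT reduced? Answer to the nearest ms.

Equiprobable entropy H₀ = log₂ 6 = 2.5850 bits.
Skewed entropy H = −Σ pᵢ log₂ pᵢ = 2.3447 bits.
ΔRT = b·(H₀ − H) = 140 × 0.2402 = 33.63 ms.

34 ms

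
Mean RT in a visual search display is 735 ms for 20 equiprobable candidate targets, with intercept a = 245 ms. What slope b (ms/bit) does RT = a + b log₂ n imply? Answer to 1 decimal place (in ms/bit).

20 alternatives carry log₂ 20 = 4.3219 bits; the choice cost is 735 − 245 = 490 ms, so b = 490/4.3219 = 113.375 ms/bit.

113.4 ms/bit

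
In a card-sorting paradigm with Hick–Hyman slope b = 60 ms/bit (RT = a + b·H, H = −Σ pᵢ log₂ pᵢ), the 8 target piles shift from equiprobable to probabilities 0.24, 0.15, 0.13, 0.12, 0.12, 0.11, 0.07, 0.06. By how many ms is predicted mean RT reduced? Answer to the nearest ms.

7 ms

Equiprobable entropy H₀ = log₂ 8 = 3.0000 bits.
Skewed entropy H = −Σ pᵢ log₂ pᵢ = 2.8838 bits.
ΔRT = b·(H₀ − H) = 60 × 0.1162 = 6.97 ms.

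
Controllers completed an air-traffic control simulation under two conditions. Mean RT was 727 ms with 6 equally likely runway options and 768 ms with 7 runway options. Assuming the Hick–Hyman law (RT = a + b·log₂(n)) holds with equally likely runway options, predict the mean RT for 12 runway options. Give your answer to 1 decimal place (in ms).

911.4 ms

RT is linear in log₂ n, so two points fix the line:
  b = (768 − 727) / (log₂ 7 − log₂ 6) = 41 / (2.8074 − 2.5850) = 184.359 ms/bit
  a = 727 − 184.359 × 2.5850 = 250.439 ms
Then RT(12) = 250.439 + 184.359 × log₂ 12 = 250.439 + 184.359 × 3.5850 ≈ 911.359 ms.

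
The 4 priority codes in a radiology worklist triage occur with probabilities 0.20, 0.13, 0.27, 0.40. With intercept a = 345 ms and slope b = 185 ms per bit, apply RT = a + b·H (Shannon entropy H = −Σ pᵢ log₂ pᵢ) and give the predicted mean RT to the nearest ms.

H = 0.20·log₂(1/0.20) + 0.13·log₂(1/0.13) + 0.27·log₂(1/0.27) + 0.40·log₂(1/0.40) = 1.8858 bits.
RT = 345 + 185 × 1.8858 = 693.88 ms.

694 ms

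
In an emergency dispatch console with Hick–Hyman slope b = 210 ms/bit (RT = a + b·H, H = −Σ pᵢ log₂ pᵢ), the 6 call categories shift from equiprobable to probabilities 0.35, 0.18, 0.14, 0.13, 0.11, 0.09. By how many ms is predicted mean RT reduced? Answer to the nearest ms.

Equiprobable entropy H₀ = log₂ 6 = 2.5850 bits.
Skewed entropy H = −Σ pᵢ log₂ pᵢ = 2.4181 bits.
ΔRT = b·(H₀ − H) = 210 × 0.1669 = 35.04 ms.

35 ms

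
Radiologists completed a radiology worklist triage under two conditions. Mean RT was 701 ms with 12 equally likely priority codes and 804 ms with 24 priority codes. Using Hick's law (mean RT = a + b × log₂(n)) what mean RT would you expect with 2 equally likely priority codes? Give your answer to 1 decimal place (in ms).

434.7 ms

Solve the two-equation system in a and b:
  b = (804 − 701) / (log₂ 24 − log₂ 12) = 103 / (4.5850 − 3.5850) = 103.000 ms/bit
  a = 701 − 103.000 × 3.5850 = 331.749 ms
Then RT(2) = 331.749 + 103.000 × log₂ 2 = 331.749 + 103.000 × 1 ≈ 434.749 ms.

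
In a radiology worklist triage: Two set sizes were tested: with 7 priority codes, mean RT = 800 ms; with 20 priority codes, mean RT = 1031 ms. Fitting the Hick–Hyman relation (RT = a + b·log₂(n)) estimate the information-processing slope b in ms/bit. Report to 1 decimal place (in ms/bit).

152.5 ms/bit

The slope on a log₂ axis is (1031 − 800) / (4.3219 − 2.8074) = 152.518 ms/bit.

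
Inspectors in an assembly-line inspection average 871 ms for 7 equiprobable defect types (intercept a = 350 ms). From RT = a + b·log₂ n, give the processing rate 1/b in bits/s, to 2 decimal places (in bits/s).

5.39 bits/s

Choice component = 871 − 350 = 521 ms over log₂(7) = 2.8074 bits.
b = 521 / 2.8074 = 185.584 ms/bit, so 1/b = 5.388 bits/s.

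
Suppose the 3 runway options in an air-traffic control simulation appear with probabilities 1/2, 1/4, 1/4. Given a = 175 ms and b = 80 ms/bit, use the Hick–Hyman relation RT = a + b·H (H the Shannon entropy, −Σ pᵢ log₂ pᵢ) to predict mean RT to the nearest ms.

Each term −pᵢ log₂ pᵢ: 0.5·1 + 0.25·2 + 0.25·2; summed, H = 1.500 bits.
Mean RT = a + bH = 175 + 80·1.500 = 295.00 ms.

295 ms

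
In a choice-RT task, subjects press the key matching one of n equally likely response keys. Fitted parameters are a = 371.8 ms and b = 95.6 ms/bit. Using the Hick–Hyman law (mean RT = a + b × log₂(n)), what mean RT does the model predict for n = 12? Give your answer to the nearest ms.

715 ms

log₂(12) = 3.5850 bits, so RT = 371.8 + 95.6 × 3.5850 ≈ 714.522 ms.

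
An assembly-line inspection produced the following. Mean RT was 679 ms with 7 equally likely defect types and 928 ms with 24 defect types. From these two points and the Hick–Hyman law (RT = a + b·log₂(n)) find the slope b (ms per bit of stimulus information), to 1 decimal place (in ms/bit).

The slope on a log₂ axis is (928 − 679) / (4.5850 − 2.8074) = 140.076 ms/bit.

140.1 ms/bit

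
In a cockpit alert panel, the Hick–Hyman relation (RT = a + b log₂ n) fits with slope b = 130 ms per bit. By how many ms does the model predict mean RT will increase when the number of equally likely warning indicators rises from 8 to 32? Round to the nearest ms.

260 ms

ΔRT = (a + b log₂ n₂) − (a + b log₂ n₁) = b·(log₂ n₂ − log₂ n₁).
log₂(32) − log₂(8) = log₂(32/8) = log₂(4) = 2.
ΔRT = 130 × 2.0000 = 260.000 ms.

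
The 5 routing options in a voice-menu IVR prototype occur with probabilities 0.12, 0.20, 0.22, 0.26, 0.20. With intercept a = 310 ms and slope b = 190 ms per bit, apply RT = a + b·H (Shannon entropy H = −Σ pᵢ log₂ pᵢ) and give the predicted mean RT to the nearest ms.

H = 0.12·log₂(1/0.12) + 0.20·log₂(1/0.20) + 0.22·log₂(1/0.22) + 0.26·log₂(1/0.26) + 0.20·log₂(1/0.20) = 2.2817 bits.
RT = 310 + 190 × 2.2817 = 743.52 ms.

744 ms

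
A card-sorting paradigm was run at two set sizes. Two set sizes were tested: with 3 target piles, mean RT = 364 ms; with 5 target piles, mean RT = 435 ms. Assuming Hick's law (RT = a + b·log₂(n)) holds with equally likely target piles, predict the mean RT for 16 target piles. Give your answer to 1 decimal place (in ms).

596.7 ms

RT is linear in log₂ n, so two points fix the line:
  b = (435 − 364) / (log₂ 5 − log₂ 3) = 71 / (2.3219 − 1.5850) = 96.341 ms/bit
  a = 364 − 96.341 × 1.5850 = 211.303 ms
Then RT(16) = 211.303 + 96.341 × log₂ 16 = 211.303 + 96.341 × 4 ≈ 596.667 ms.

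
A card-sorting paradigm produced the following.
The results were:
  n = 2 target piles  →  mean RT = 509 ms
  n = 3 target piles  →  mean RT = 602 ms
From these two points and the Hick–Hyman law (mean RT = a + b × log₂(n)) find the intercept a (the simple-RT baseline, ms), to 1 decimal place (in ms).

350.0 ms

Slope: b = (602 − 509) / (log₂ 3 − log₂ 2) = 93/0.5850 = 158.985 ms/bit.
Intercept: a = 509 − 158.985·log₂(2) = 350.015 ms.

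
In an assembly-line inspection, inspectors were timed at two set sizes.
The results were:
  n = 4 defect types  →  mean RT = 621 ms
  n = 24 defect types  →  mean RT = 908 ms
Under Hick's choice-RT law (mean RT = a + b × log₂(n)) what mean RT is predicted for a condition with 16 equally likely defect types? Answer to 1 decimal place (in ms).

843.1 ms

Solve the two-equation system in a and b:
  b = (908 − 621) / (log₂ 24 − log₂ 4) = 287 / (4.5850 − 2) = 111.027 ms/bit
  a = 621 − 111.027 × 2 = 398.946 ms
Then RT(16) = 398.946 + 111.027 × log₂ 16 = 398.946 + 111.027 × 4 ≈ 843.054 ms.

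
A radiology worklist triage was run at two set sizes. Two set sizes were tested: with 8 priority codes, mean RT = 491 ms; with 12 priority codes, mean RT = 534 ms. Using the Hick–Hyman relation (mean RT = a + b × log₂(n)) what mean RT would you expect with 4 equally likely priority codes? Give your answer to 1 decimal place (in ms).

417.5 ms

Fit slope and intercept:
  b = (534 − 491) / (log₂ 12 − log₂ 8) = 43 / (3.5850 − 3) = 73.509 ms/bit
  a = 491 − 73.509 × 3 = 270.473 ms
Then RT(4) = 270.473 + 73.509 × log₂ 4 = 270.473 + 73.509 × 2 ≈ 417.491 ms.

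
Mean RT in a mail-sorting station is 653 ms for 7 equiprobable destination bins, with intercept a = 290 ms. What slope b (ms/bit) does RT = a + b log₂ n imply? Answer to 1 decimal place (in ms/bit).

log₂(7) = 2.8074 bits.
b = (RT − a)/log₂ n = (653 − 290) / 2.8074 = 129.303 ms/bit.

129.3 ms/bit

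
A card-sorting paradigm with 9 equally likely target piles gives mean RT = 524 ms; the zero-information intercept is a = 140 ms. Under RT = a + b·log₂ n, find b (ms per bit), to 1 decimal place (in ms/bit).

121.1 ms/bit

b = (524 − 140) / log₂(9) = 384 / 3.1699 = 121.139 ms/bit.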